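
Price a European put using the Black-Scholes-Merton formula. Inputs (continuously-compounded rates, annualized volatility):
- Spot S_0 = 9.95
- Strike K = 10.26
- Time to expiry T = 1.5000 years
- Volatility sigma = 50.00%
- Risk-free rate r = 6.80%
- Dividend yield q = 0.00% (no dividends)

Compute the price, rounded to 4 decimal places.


Answer: Price = 1.9837

Derivation:
d1 = (ln(S/K) + (r - q + 0.5*sigma^2) * T) / (sigma * sqrt(T)) = 0.42265082
d2 = d1 - sigma * sqrt(T) = -0.18972162
exp(-rT) = 0.90302955; exp(-qT) = 1.00000000
P = K * exp(-rT) * N(-d2) - S_0 * exp(-qT) * N(-d1)
N(-d1) = 0.33627502; N(-d2) = 0.57523636
P = 10.2600 * 0.90302955 * 0.57523636 - 9.9500 * 1.00000000 * 0.33627502 = 1.9837


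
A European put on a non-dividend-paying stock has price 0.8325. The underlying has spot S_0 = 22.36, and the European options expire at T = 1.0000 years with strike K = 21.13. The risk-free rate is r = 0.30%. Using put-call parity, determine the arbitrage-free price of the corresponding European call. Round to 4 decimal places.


Put-call parity: C - P = S_0 * exp(-qT) - K * exp(-rT).
S_0 * exp(-qT) = 22.3600 * 1.00000000 = 22.36000000
K * exp(-rT) = 21.1300 * 0.99700450 = 21.06670499
C = P + S*exp(-qT) - K*exp(-rT)
C = 0.8325 + 22.36000000 - 21.06670499 = 2.1258

Answer: Call price = 2.1258


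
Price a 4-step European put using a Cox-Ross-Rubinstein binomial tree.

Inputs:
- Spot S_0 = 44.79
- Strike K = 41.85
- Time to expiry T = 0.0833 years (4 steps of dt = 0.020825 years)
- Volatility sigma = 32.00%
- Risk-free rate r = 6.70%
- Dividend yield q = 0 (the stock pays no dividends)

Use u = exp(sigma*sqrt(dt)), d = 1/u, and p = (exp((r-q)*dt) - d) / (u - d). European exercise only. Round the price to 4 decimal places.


dt = T/N = 0.020825
u = exp(sigma*sqrt(dt)) = 1.047262; d = 1/u = 0.954871
p = (exp((r-q)*dt) - d) / (u - d) = 0.503570
Discount per step: exp(-r*dt) = 0.998606
Stock lattice S(k, i) with i counting down-moves:
  k=0: S(0,0) = 44.7900
  k=1: S(1,0) = 46.9068; S(1,1) = 42.7687
  k=2: S(2,0) = 49.1237; S(2,1) = 44.7900; S(2,2) = 40.8386
  k=3: S(3,0) = 51.4454; S(3,1) = 46.9068; S(3,2) = 42.7687; S(3,3) = 38.9956
  k=4: S(4,0) = 53.8768; S(4,1) = 49.1237; S(4,2) = 44.7900; S(4,3) = 40.8386; S(4,4) = 37.2358
Terminal payoffs V(N, i) = max(K - S_T, 0):
  V(4,0) = 0.000000; V(4,1) = 0.000000; V(4,2) = 0.000000; V(4,3) = 1.011415; V(4,4) = 4.614233
Backward induction: V(k, i) = exp(-r*dt) * [p * V(k+1, i) + (1-p) * V(k+1, i+1)].
  V(3,0) = exp(-r*dt) * [p*0.000000 + (1-p)*0.000000] = 0.000000
  V(3,1) = exp(-r*dt) * [p*0.000000 + (1-p)*0.000000] = 0.000000
  V(3,2) = exp(-r*dt) * [p*0.000000 + (1-p)*1.011415] = 0.501397
  V(3,3) = exp(-r*dt) * [p*1.011415 + (1-p)*4.614233] = 2.796059
  V(2,0) = exp(-r*dt) * [p*0.000000 + (1-p)*0.000000] = 0.000000
  V(2,1) = exp(-r*dt) * [p*0.000000 + (1-p)*0.501397] = 0.248562
  V(2,2) = exp(-r*dt) * [p*0.501397 + (1-p)*2.796059] = 1.638249
  V(1,0) = exp(-r*dt) * [p*0.000000 + (1-p)*0.248562] = 0.123221
  V(1,1) = exp(-r*dt) * [p*0.248562 + (1-p)*1.638249] = 0.937136
  V(0,0) = exp(-r*dt) * [p*0.123221 + (1-p)*0.937136] = 0.526538

Answer: Price = V(0,0) = 0.5265


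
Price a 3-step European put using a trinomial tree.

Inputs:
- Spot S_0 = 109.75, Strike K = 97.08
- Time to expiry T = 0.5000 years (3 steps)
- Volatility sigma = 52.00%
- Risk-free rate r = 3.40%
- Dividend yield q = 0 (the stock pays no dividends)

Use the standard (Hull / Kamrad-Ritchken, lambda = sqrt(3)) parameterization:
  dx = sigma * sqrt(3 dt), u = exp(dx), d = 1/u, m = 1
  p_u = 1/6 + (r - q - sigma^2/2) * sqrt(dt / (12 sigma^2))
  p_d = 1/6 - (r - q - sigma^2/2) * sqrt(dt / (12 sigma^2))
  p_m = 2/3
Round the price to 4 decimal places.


dt = T/N = 0.166667; dx = sigma*sqrt(3*dt) = 0.367696
u = exp(dx) = 1.444402; d = 1/u = 0.692328
p_u = 0.143731, p_m = 0.666667, p_d = 0.189602
Discount per step: exp(-r*dt) = 0.994349
Stock lattice S(k, j) with j the centered position index:
  k=0: S(0,+0) = 109.7500
  k=1: S(1,-1) = 75.9830; S(1,+0) = 109.7500; S(1,+1) = 158.5231
  k=2: S(2,-2) = 52.6051; S(2,-1) = 75.9830; S(2,+0) = 109.7500; S(2,+1) = 158.5231; S(2,+2) = 228.9712
  k=3: S(3,-3) = 36.4200; S(3,-2) = 52.6051; S(3,-1) = 75.9830; S(3,+0) = 109.7500; S(3,+1) = 158.5231; S(3,+2) = 228.9712; S(3,+3) = 330.7265
Terminal payoffs V(N, j) = max(K - S_T, 0):
  V(3,-3) = 60.659985; V(3,-2) = 44.474851; V(3,-1) = 21.097008; V(3,+0) = 0.000000; V(3,+1) = 0.000000; V(3,+2) = 0.000000; V(3,+3) = 0.000000
Backward induction: V(k, j) = exp(-r*dt) * [p_u * V(k+1, j+1) + p_m * V(k+1, j) + p_d * V(k+1, j-1)]
  V(2,-2) = exp(-r*dt) * [p_u*21.097008 + p_m*44.474851 + p_d*60.659985] = 43.933804
  V(2,-1) = exp(-r*dt) * [p_u*0.000000 + p_m*21.097008 + p_d*44.474851] = 22.370083
  V(2,+0) = exp(-r*dt) * [p_u*0.000000 + p_m*0.000000 + p_d*21.097008] = 3.977439
  V(2,+1) = exp(-r*dt) * [p_u*0.000000 + p_m*0.000000 + p_d*0.000000] = 0.000000
  V(2,+2) = exp(-r*dt) * [p_u*0.000000 + p_m*0.000000 + p_d*0.000000] = 0.000000
  V(1,-1) = exp(-r*dt) * [p_u*3.977439 + p_m*22.370083 + p_d*43.933804] = 23.680450
  V(1,+0) = exp(-r*dt) * [p_u*0.000000 + p_m*3.977439 + p_d*22.370083] = 6.854095
  V(1,+1) = exp(-r*dt) * [p_u*0.000000 + p_m*0.000000 + p_d*3.977439] = 0.749870
  V(0,+0) = exp(-r*dt) * [p_u*0.749870 + p_m*6.854095 + p_d*23.680450] = 9.115245

Answer: Price = V(0,0) = 9.1152


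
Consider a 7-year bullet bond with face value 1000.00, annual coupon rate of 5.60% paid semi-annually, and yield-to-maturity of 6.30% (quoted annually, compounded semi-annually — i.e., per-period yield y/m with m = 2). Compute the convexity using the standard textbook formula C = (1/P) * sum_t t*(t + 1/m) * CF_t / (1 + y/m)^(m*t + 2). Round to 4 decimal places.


Coupon per period c = face * coupon_rate / m = 28.000000
Periods per year m = 2; per-period yield y/m = 0.031500
Number of cashflows N = 14
Cashflows (t years, CF_t, discount factor 1/(1+y/m)^(m*t), PV):
  t = 0.5000: CF_t = 28.000000, DF = 0.969462, PV = 27.144935
  t = 1.0000: CF_t = 28.000000, DF = 0.939856, PV = 26.315981
  t = 1.5000: CF_t = 28.000000, DF = 0.911155, PV = 25.512342
  t = 2.0000: CF_t = 28.000000, DF = 0.883330, PV = 24.733245
  t = 2.5000: CF_t = 28.000000, DF = 0.856355, PV = 23.977940
  t = 3.0000: CF_t = 28.000000, DF = 0.830204, PV = 23.245700
  t = 3.5000: CF_t = 28.000000, DF = 0.804851, PV = 22.535822
  t = 4.0000: CF_t = 28.000000, DF = 0.780272, PV = 21.847622
  t = 4.5000: CF_t = 28.000000, DF = 0.756444, PV = 21.180438
  t = 5.0000: CF_t = 28.000000, DF = 0.733344, PV = 20.533629
  t = 5.5000: CF_t = 28.000000, DF = 0.710949, PV = 19.906572
  t = 6.0000: CF_t = 28.000000, DF = 0.689238, PV = 19.298664
  t = 6.5000: CF_t = 28.000000, DF = 0.668190, PV = 18.709320
  t = 7.0000: CF_t = 1028.000000, DF = 0.647785, PV = 665.922766
Price P = sum_t PV_t = 960.864977
Convexity numerator sum_t t*(t + 1/m) * CF_t / (1+y/m)^(m*t + 2):
  t = 0.5000: term = 12.756171
  t = 1.0000: term = 37.099868
  t = 1.5000: term = 71.933820
  t = 2.0000: term = 116.228502
  t = 2.5000: term = 169.018666
  t = 3.0000: term = 229.400031
  t = 3.5000: term = 296.526135
  t = 4.0000: term = 369.605320
  t = 4.5000: term = 447.897867
  t = 5.0000: term = 530.713258
  t = 5.5000: term = 617.407572
  t = 6.0000: term = 707.380993
  t = 6.5000: term = 800.075448
  t = 7.0000: term = 32858.270543
Convexity = (1/P) * sum = 37264.314193 / 960.864977 = 38.782051

Answer: Convexity = 38.7821


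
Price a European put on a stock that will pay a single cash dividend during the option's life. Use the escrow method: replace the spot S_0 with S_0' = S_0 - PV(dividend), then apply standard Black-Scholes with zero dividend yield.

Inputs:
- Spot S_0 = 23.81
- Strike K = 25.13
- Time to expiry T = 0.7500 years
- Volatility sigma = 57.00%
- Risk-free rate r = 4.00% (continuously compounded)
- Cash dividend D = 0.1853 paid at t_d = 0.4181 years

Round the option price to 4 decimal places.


Answer: Price = 5.0695

Derivation:
PV(D) = D * exp(-r * t_d) = 0.1853 * 0.98341507 = 0.18222681
S_0' = S_0 - PV(D) = 23.8100 - 0.18222681 = 23.62777319
d1 = (ln(S_0'/K) + (r + sigma^2/2)*T) / (sigma*sqrt(T)) = 0.18272224
d2 = d1 - sigma*sqrt(T) = -0.31091224
exp(-rT) = 0.97044553
N(-d1) = 0.42750798; N(-d2) = 0.62206633
P = K * exp(-rT) * N(-d2) - S_0' * N(-d1) = 25.1300 * 0.97044553 * 0.62206633 - 23.62777319 * 0.42750798 = 5.0695


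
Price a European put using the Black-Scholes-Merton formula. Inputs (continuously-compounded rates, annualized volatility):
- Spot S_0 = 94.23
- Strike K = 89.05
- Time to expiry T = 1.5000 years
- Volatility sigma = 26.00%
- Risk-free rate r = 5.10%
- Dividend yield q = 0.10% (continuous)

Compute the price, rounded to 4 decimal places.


d1 = (ln(S/K) + (r - q + 0.5*sigma^2) * T) / (sigma * sqrt(T)) = 0.57230316
d2 = d1 - sigma * sqrt(T) = 0.25386949
exp(-rT) = 0.92635291; exp(-qT) = 0.99850112
P = K * exp(-rT) * N(-d2) - S_0 * exp(-qT) * N(-d1)
N(-d1) = 0.28355831; N(-d2) = 0.39979819
P = 89.0500 * 0.92635291 * 0.39979819 - 94.2300 * 0.99850112 * 0.28355831 = 6.3004

Answer: Price = 6.3004


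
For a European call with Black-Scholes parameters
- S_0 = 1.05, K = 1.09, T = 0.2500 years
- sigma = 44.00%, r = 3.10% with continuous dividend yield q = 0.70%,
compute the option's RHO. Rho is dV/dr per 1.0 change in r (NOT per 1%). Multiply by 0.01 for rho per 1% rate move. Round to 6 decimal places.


d1 = -0.0326706003; d2 = -0.2526706003
phi(d1) = 0.3987294281; exp(-qT) = 0.9982515304; exp(-rT) = 0.9922799538
N(d2) = 0.4002613842
Rho = K*T*exp(-rT)*N(d2) = 1.0900 * 0.2500 * 0.9922799538 * 0.4002613842 = 0.108229

Answer: Rho = 0.108229


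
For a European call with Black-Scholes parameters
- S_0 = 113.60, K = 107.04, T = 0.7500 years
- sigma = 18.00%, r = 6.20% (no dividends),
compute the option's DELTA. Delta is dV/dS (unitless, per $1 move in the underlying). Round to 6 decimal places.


Answer: Delta = 0.775718

Derivation:
d1 = 0.7578101404; d2 = 0.6019255677
phi(d1) = 0.2993695135; exp(-qT) = 1.0000000000; exp(-rT) = 0.9545645606
N(d1) = 0.7757176745
Delta = exp(-qT) * N(d1) = 1.0000000000 * 0.7757176745 = 0.775718


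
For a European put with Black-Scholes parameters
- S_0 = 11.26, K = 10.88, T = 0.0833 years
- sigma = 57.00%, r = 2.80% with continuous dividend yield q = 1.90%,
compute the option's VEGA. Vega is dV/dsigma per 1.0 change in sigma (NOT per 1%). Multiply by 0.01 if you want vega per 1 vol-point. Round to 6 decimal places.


d1 = 0.2954932866; d2 = 0.1309813721
phi(d1) = 0.3818999276; exp(-qT) = 0.9984185518; exp(-rT) = 0.9976703179
Vega = S * exp(-qT) * phi(d1) * sqrt(T) = 11.2600 * 0.9984185518 * 0.3818999276 * 0.2886173938 = 1.239148

Answer: Vega = 1.239148


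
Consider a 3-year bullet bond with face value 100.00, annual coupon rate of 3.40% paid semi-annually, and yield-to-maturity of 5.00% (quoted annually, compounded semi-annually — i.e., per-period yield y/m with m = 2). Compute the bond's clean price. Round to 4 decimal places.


Coupon per period c = face * coupon_rate / m = 1.700000
Periods per year m = 2; per-period yield y/m = 0.025000
Number of cashflows N = 6
Cashflows (t years, CF_t, discount factor 1/(1+y/m)^(m*t), PV):
  t = 0.5000: CF_t = 1.700000, DF = 0.975610, PV = 1.658537
  t = 1.0000: CF_t = 1.700000, DF = 0.951814, PV = 1.618084
  t = 1.5000: CF_t = 1.700000, DF = 0.928599, PV = 1.578619
  t = 2.0000: CF_t = 1.700000, DF = 0.905951, PV = 1.540116
  t = 2.5000: CF_t = 1.700000, DF = 0.883854, PV = 1.502552
  t = 3.0000: CF_t = 101.700000, DF = 0.862297, PV = 87.695591
Price P = sum_t PV_t = 95.593500

Answer: Price = 95.5935


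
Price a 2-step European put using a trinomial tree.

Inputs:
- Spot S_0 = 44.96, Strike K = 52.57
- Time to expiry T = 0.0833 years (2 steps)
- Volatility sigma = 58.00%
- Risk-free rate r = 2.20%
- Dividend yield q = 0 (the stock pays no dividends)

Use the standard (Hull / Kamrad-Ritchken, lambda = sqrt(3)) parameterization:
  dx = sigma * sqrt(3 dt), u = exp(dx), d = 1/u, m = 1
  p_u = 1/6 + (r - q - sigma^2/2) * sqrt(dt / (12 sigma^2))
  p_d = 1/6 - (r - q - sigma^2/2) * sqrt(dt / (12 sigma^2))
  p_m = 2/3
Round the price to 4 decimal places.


dt = T/N = 0.041650; dx = sigma*sqrt(3*dt) = 0.205020
u = exp(dx) = 1.227550; d = 1/u = 0.814631
p_u = 0.151816, p_m = 0.666667, p_d = 0.181517
Discount per step: exp(-r*dt) = 0.999084
Stock lattice S(k, j) with j the centered position index:
  k=0: S(0,+0) = 44.9600
  k=1: S(1,-1) = 36.6258; S(1,+0) = 44.9600; S(1,+1) = 55.1906
  k=2: S(2,-2) = 29.8365; S(2,-1) = 36.6258; S(2,+0) = 44.9600; S(2,+1) = 55.1906; S(2,+2) = 67.7492
Terminal payoffs V(N, j) = max(K - S_T, 0):
  V(2,-2) = 22.733475; V(2,-1) = 15.944187; V(2,+0) = 7.610000; V(2,+1) = 0.000000; V(2,+2) = 0.000000
Backward induction: V(k, j) = exp(-r*dt) * [p_u * V(k+1, j+1) + p_m * V(k+1, j) + p_d * V(k+1, j-1)]
  V(1,-1) = exp(-r*dt) * [p_u*7.610000 + p_m*15.944187 + p_d*22.733475] = 15.896720
  V(1,+0) = exp(-r*dt) * [p_u*0.000000 + p_m*7.610000 + p_d*15.944187] = 7.960177
  V(1,+1) = exp(-r*dt) * [p_u*0.000000 + p_m*0.000000 + p_d*7.610000] = 1.380079
  V(0,+0) = exp(-r*dt) * [p_u*1.380079 + p_m*7.960177 + p_d*15.896720] = 8.394133

Answer: Price = V(0,0) = 8.3941


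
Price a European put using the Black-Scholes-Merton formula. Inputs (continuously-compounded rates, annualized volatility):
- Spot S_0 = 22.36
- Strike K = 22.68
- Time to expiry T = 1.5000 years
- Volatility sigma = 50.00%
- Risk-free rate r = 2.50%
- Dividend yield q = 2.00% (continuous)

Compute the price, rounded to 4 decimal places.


d1 = (ln(S/K) + (r - q + 0.5*sigma^2) * T) / (sigma * sqrt(T)) = 0.29522911
d2 = d1 - sigma * sqrt(T) = -0.31714333
exp(-rT) = 0.96319442; exp(-qT) = 0.97044553
P = K * exp(-rT) * N(-d2) - S_0 * exp(-qT) * N(-d1)
N(-d1) = 0.38390943; N(-d2) = 0.62443257
P = 22.6800 * 0.96319442 * 0.62443257 - 22.3600 * 0.97044553 * 0.38390943 = 5.3104

Answer: Price = 5.3104


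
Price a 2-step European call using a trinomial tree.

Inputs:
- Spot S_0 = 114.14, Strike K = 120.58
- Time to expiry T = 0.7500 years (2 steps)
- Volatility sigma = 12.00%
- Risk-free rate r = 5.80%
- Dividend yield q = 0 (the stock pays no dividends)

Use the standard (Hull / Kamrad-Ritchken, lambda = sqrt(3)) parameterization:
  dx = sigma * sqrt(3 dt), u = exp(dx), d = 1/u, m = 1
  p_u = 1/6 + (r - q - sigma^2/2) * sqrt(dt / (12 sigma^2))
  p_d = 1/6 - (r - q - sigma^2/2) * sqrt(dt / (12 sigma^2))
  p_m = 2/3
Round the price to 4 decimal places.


Answer: Price = V(0,0) = 4.2790

Derivation:
dt = T/N = 0.375000; dx = sigma*sqrt(3*dt) = 0.127279
u = exp(dx) = 1.135734; d = 1/u = 0.880488
p_u = 0.241502, p_m = 0.666667, p_d = 0.091831
Discount per step: exp(-r*dt) = 0.978485
Stock lattice S(k, j) with j the centered position index:
  k=0: S(0,+0) = 114.1400
  k=1: S(1,-1) = 100.4989; S(1,+0) = 114.1400; S(1,+1) = 129.6327
  k=2: S(2,-2) = 88.4880; S(2,-1) = 100.4989; S(2,+0) = 114.1400; S(2,+1) = 129.6327; S(2,+2) = 147.2283
Terminal payoffs V(N, j) = max(S_T - K, 0):
  V(2,-2) = 0.000000; V(2,-1) = 0.000000; V(2,+0) = 0.000000; V(2,+1) = 9.052689; V(2,+2) = 26.648265
Backward induction: V(k, j) = exp(-r*dt) * [p_u * V(k+1, j+1) + p_m * V(k+1, j) + p_d * V(k+1, j-1)]
  V(1,-1) = exp(-r*dt) * [p_u*0.000000 + p_m*0.000000 + p_d*0.000000] = 0.000000
  V(1,+0) = exp(-r*dt) * [p_u*9.052689 + p_m*0.000000 + p_d*0.000000] = 2.139206
  V(1,+1) = exp(-r*dt) * [p_u*26.648265 + p_m*9.052689 + p_d*0.000000] = 12.202429
  V(0,+0) = exp(-r*dt) * [p_u*12.202429 + p_m*2.139206 + p_d*0.000000] = 4.278963


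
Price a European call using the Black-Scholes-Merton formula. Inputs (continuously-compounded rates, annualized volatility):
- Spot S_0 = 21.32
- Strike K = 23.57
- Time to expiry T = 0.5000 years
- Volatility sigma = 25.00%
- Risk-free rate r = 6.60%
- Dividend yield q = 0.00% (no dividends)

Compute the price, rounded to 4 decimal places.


Answer: Price = 0.9225

Derivation:
d1 = (ln(S/K) + (r - q + 0.5*sigma^2) * T) / (sigma * sqrt(T)) = -0.29248266
d2 = d1 - sigma * sqrt(T) = -0.46925935
exp(-rT) = 0.96753856; exp(-qT) = 1.00000000
C = S_0 * exp(-qT) * N(d1) - K * exp(-rT) * N(d2)
N(d1) = 0.38495881; N(d2) = 0.31944213
C = 21.3200 * 1.00000000 * 0.38495881 - 23.5700 * 0.96753856 * 0.31944213 = 0.9225


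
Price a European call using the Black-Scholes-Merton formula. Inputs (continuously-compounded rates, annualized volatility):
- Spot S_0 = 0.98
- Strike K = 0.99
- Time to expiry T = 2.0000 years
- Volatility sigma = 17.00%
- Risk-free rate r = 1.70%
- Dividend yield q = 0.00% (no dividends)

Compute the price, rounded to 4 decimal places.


Answer: Price = 0.1047

Derivation:
d1 = (ln(S/K) + (r - q + 0.5*sigma^2) * T) / (sigma * sqrt(T)) = 0.21940121
d2 = d1 - sigma * sqrt(T) = -0.02101509
exp(-rT) = 0.96657150; exp(-qT) = 1.00000000
C = S_0 * exp(-qT) * N(d1) - K * exp(-rT) * N(d2)
N(d1) = 0.58683124; N(d2) = 0.49161681
C = 0.9800 * 1.00000000 * 0.58683124 - 0.9900 * 0.96657150 * 0.49161681 = 0.1047


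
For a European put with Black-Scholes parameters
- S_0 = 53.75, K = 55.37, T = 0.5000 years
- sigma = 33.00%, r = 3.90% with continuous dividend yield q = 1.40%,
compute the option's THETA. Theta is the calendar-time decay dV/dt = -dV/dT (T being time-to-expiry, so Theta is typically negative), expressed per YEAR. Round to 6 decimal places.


d1 = 0.0429866762; d2 = -0.1903585616
phi(d1) = 0.3985738570; exp(-qT) = 0.9930244429; exp(-rT) = 0.9806888952
Theta = -S*exp(-qT)*phi(d1)*sigma/(2*sqrt(T)) + r*K*exp(-rT)*N(-d2) - q*S*exp(-qT)*N(-d1)
N(-d1) = 0.4828560775; N(-d2) = 0.5754859165; sqrt(T) = 0.7071067812
Term 1 = -53.7500 * 0.9930244429 * 0.3985738570 * 0.3300 / (2 * 0.7071067812) = -4.9641644323
Term 2 = 0.0390 * 55.3700 * 0.9806888952 * 0.5754859165 = 1.2187232265
Term 3 = -0.0140 * 53.7500 * 0.9930244429 * 0.4828560775 = -0.3608146352
Theta = -4.9641644323 + (1.2187232265) + (-0.3608146352) = -4.106256

Answer: Theta = -4.106256


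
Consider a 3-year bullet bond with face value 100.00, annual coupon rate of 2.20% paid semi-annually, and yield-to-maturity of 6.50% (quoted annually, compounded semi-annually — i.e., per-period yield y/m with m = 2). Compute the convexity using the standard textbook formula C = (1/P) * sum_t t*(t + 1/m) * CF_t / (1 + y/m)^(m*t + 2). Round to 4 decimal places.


Coupon per period c = face * coupon_rate / m = 1.100000
Periods per year m = 2; per-period yield y/m = 0.032500
Number of cashflows N = 6
Cashflows (t years, CF_t, discount factor 1/(1+y/m)^(m*t), PV):
  t = 0.5000: CF_t = 1.100000, DF = 0.968523, PV = 1.065375
  t = 1.0000: CF_t = 1.100000, DF = 0.938037, PV = 1.031840
  t = 1.5000: CF_t = 1.100000, DF = 0.908510, PV = 0.999361
  t = 2.0000: CF_t = 1.100000, DF = 0.879913, PV = 0.967904
  t = 2.5000: CF_t = 1.100000, DF = 0.852216, PV = 0.937438
  t = 3.0000: CF_t = 101.100000, DF = 0.825391, PV = 83.447013
Price P = sum_t PV_t = 88.448932
Convexity numerator sum_t t*(t + 1/m) * CF_t / (1+y/m)^(m*t + 2):
  t = 0.5000: term = 0.499681
  t = 1.0000: term = 1.451857
  t = 1.5000: term = 2.812313
  t = 2.0000: term = 4.539650
  t = 2.5000: term = 6.595133
  t = 3.0000: term = 821.901877
Convexity = (1/P) * sum = 837.800509 / 88.448932 = 9.472138

Answer: Convexity = 9.4721


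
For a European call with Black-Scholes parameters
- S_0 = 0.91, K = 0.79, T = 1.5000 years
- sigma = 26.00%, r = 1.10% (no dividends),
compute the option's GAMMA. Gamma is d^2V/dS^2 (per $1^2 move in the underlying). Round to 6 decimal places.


Answer: Gamma = 1.110848

Derivation:
d1 = 0.6551180857; d2 = 0.3366844191
phi(d1) = 0.3218954787; exp(-qT) = 1.0000000000; exp(-rT) = 0.9836353794
Gamma = exp(-qT) * phi(d1) / (S * sigma * sqrt(T)) = 1.0000000000 * 0.3218954787 / (0.9100 * 0.2600 * 1.2247448714) = 1.110848


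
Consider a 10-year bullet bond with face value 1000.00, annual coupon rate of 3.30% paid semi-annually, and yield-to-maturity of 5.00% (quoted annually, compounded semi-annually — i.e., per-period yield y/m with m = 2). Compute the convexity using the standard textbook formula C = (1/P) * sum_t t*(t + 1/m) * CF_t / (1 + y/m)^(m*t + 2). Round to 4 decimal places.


Answer: Convexity = 79.9221

Derivation:
Coupon per period c = face * coupon_rate / m = 16.500000
Periods per year m = 2; per-period yield y/m = 0.025000
Number of cashflows N = 20
Cashflows (t years, CF_t, discount factor 1/(1+y/m)^(m*t), PV):
  t = 0.5000: CF_t = 16.500000, DF = 0.975610, PV = 16.097561
  t = 1.0000: CF_t = 16.500000, DF = 0.951814, PV = 15.704938
  t = 1.5000: CF_t = 16.500000, DF = 0.928599, PV = 15.321890
  t = 2.0000: CF_t = 16.500000, DF = 0.905951, PV = 14.948186
  t = 2.5000: CF_t = 16.500000, DF = 0.883854, PV = 14.583596
  t = 3.0000: CF_t = 16.500000, DF = 0.862297, PV = 14.227898
  t = 3.5000: CF_t = 16.500000, DF = 0.841265, PV = 13.880876
  t = 4.0000: CF_t = 16.500000, DF = 0.820747, PV = 13.542318
  t = 4.5000: CF_t = 16.500000, DF = 0.800728, PV = 13.212018
  t = 5.0000: CF_t = 16.500000, DF = 0.781198, PV = 12.889774
  t = 5.5000: CF_t = 16.500000, DF = 0.762145, PV = 12.575389
  t = 6.0000: CF_t = 16.500000, DF = 0.743556, PV = 12.268672
  t = 6.5000: CF_t = 16.500000, DF = 0.725420, PV = 11.969436
  t = 7.0000: CF_t = 16.500000, DF = 0.707727, PV = 11.677499
  t = 7.5000: CF_t = 16.500000, DF = 0.690466, PV = 11.392682
  t = 8.0000: CF_t = 16.500000, DF = 0.673625, PV = 11.114811
  t = 8.5000: CF_t = 16.500000, DF = 0.657195, PV = 10.843718
  t = 9.0000: CF_t = 16.500000, DF = 0.641166, PV = 10.579238
  t = 9.5000: CF_t = 16.500000, DF = 0.625528, PV = 10.321207
  t = 10.0000: CF_t = 1016.500000, DF = 0.610271, PV = 620.340413
Price P = sum_t PV_t = 867.492121
Convexity numerator sum_t t*(t + 1/m) * CF_t / (1+y/m)^(m*t + 2):
  t = 0.5000: term = 7.660945
  t = 1.0000: term = 22.422278
  t = 1.5000: term = 43.750787
  t = 2.0000: term = 71.139491
  t = 2.5000: term = 104.106573
  t = 3.0000: term = 142.194343
  t = 3.5000: term = 184.968252
  t = 4.0000: term = 232.015925
  t = 4.5000: term = 282.946250
  t = 5.0000: term = 337.388483
  t = 5.5000: term = 394.991395
  t = 6.0000: term = 455.422450
  t = 6.5000: term = 518.367017
  t = 7.0000: term = 583.527599
  t = 7.5000: term = 650.623107
  t = 8.0000: term = 719.388150
  t = 8.5000: term = 789.572360
  t = 9.0000: term = 860.939733
  t = 9.5000: term = 933.268003
  t = 10.0000: term = 61997.138283
Convexity = (1/P) * sum = 69331.831425 / 867.492121 = 79.922145


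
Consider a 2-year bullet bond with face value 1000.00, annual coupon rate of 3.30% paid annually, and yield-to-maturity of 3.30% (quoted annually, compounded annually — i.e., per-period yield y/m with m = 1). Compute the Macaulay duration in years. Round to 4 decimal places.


Coupon per period c = face * coupon_rate / m = 33.000000
Periods per year m = 1; per-period yield y/m = 0.033000
Number of cashflows N = 2
Cashflows (t years, CF_t, discount factor 1/(1+y/m)^(m*t), PV):
  t = 1.0000: CF_t = 33.000000, DF = 0.968054, PV = 31.945789
  t = 2.0000: CF_t = 1033.000000, DF = 0.937129, PV = 968.054211
Price P = sum_t PV_t = 1000.000000
Macaulay numerator sum_t t * PV_t:
  t * PV_t at t = 1.0000: 31.945789
  t * PV_t at t = 2.0000: 1936.108422
Macaulay duration D = (sum_t t * PV_t) / P = 1968.054211 / 1000.000000 = 1.968054

Answer: Macaulay duration = 1.9681 years


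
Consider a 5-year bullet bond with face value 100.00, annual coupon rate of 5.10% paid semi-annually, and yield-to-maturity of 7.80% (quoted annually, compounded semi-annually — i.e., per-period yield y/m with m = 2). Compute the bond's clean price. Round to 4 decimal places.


Coupon per period c = face * coupon_rate / m = 2.550000
Periods per year m = 2; per-period yield y/m = 0.039000
Number of cashflows N = 10
Cashflows (t years, CF_t, discount factor 1/(1+y/m)^(m*t), PV):
  t = 0.5000: CF_t = 2.550000, DF = 0.962464, PV = 2.454283
  t = 1.0000: CF_t = 2.550000, DF = 0.926337, PV = 2.362159
  t = 1.5000: CF_t = 2.550000, DF = 0.891566, PV = 2.273493
  t = 2.0000: CF_t = 2.550000, DF = 0.858100, PV = 2.188155
  t = 2.5000: CF_t = 2.550000, DF = 0.825890, PV = 2.106020
  t = 3.0000: CF_t = 2.550000, DF = 0.794889, PV = 2.026968
  t = 3.5000: CF_t = 2.550000, DF = 0.765052, PV = 1.950884
  t = 4.0000: CF_t = 2.550000, DF = 0.736335, PV = 1.877655
  t = 4.5000: CF_t = 2.550000, DF = 0.708696, PV = 1.807175
  t = 5.0000: CF_t = 102.550000, DF = 0.682094, PV = 69.948787
Price P = sum_t PV_t = 88.995578

Answer: Price = 88.9956


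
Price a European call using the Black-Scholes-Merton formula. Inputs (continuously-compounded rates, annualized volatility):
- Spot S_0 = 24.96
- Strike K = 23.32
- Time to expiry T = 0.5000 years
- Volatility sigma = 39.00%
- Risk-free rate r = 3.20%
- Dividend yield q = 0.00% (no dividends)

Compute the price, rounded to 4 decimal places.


Answer: Price = 3.7522

Derivation:
d1 = (ln(S/K) + (r - q + 0.5*sigma^2) * T) / (sigma * sqrt(T)) = 0.44235216
d2 = d1 - sigma * sqrt(T) = 0.16658051
exp(-rT) = 0.98412732; exp(-qT) = 1.00000000
C = S_0 * exp(-qT) * N(d1) - K * exp(-rT) * N(d2)
N(d1) = 0.67088280; N(d2) = 0.56614994
C = 24.9600 * 1.00000000 * 0.67088280 - 23.3200 * 0.98412732 * 0.56614994 = 3.7522


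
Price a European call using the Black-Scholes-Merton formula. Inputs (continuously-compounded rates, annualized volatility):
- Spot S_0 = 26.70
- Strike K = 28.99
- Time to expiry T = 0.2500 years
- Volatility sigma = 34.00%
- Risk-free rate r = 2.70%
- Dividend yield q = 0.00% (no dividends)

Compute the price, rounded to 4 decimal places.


d1 = (ln(S/K) + (r - q + 0.5*sigma^2) * T) / (sigma * sqrt(T)) = -0.35933751
d2 = d1 - sigma * sqrt(T) = -0.52933751
exp(-rT) = 0.99327273; exp(-qT) = 1.00000000
C = S_0 * exp(-qT) * N(d1) - K * exp(-rT) * N(d2)
N(d1) = 0.35967131; N(d2) = 0.29828567
C = 26.7000 * 1.00000000 * 0.35967131 - 28.9900 * 0.99327273 * 0.29828567 = 1.0141

Answer: Price = 1.0141


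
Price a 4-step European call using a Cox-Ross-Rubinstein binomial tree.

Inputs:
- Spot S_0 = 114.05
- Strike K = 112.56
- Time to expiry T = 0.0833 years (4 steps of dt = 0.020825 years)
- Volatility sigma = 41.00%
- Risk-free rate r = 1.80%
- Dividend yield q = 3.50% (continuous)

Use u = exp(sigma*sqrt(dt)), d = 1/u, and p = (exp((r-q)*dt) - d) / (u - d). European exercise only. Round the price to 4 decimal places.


Answer: Price = V(0,0) = 5.9491

Derivation:
dt = T/N = 0.020825
u = exp(sigma*sqrt(dt)) = 1.060952; d = 1/u = 0.942550
p = (exp((r-q)*dt) - d) / (u - d) = 0.482223
Discount per step: exp(-r*dt) = 0.999625
Stock lattice S(k, i) with i counting down-moves:
  k=0: S(0,0) = 114.0500
  k=1: S(1,0) = 121.0016; S(1,1) = 107.4978
  k=2: S(2,0) = 128.3769; S(2,1) = 114.0500; S(2,2) = 101.3220
  k=3: S(3,0) = 136.2017; S(3,1) = 121.0016; S(3,2) = 107.4978; S(3,3) = 95.5011
  k=4: S(4,0) = 144.5034; S(4,1) = 128.3769; S(4,2) = 114.0500; S(4,3) = 101.3220; S(4,4) = 90.0145
Terminal payoffs V(N, i) = max(S_T - K, 0):
  V(4,0) = 31.943425; V(4,1) = 15.816850; V(4,2) = 1.490000; V(4,3) = 0.000000; V(4,4) = 0.000000
Backward induction: V(k, i) = exp(-r*dt) * [p * V(k+1, i) + (1-p) * V(k+1, i+1)].
  V(3,0) = exp(-r*dt) * [p*31.943425 + (1-p)*15.816850] = 23.584616
  V(3,1) = exp(-r*dt) * [p*15.816850 + (1-p)*1.490000] = 8.395592
  V(3,2) = exp(-r*dt) * [p*1.490000 + (1-p)*0.000000] = 0.718243
  V(3,3) = exp(-r*dt) * [p*0.000000 + (1-p)*0.000000] = 0.000000
  V(2,0) = exp(-r*dt) * [p*23.584616 + (1-p)*8.395592] = 15.714200
  V(2,1) = exp(-r*dt) * [p*8.395592 + (1-p)*0.718243] = 4.418782
  V(2,2) = exp(-r*dt) * [p*0.718243 + (1-p)*0.000000] = 0.346224
  V(1,0) = exp(-r*dt) * [p*15.714200 + (1-p)*4.418782] = 9.861997
  V(1,1) = exp(-r*dt) * [p*4.418782 + (1-p)*0.346224] = 2.309240
  V(0,0) = exp(-r*dt) * [p*9.861997 + (1-p)*2.309240] = 5.949124


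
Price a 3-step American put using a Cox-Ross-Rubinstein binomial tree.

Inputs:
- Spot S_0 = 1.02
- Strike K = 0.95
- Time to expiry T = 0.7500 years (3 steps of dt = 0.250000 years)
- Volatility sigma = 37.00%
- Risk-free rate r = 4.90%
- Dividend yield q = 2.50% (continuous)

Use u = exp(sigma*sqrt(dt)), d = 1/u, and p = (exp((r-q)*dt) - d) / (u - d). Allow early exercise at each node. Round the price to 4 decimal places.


dt = T/N = 0.250000
u = exp(sigma*sqrt(dt)) = 1.203218; d = 1/u = 0.831104
p = (exp((r-q)*dt) - d) / (u - d) = 0.470054
Discount per step: exp(-r*dt) = 0.987825
Stock lattice S(k, i) with i counting down-moves:
  k=0: S(0,0) = 1.0200
  k=1: S(1,0) = 1.2273; S(1,1) = 0.8477
  k=2: S(2,0) = 1.4767; S(2,1) = 1.0200; S(2,2) = 0.7045
  k=3: S(3,0) = 1.7768; S(3,1) = 1.2273; S(3,2) = 0.8477; S(3,3) = 0.5856
Terminal payoffs V(N, i) = max(K - S_T, 0):
  V(3,0) = 0.000000; V(3,1) = 0.000000; V(3,2) = 0.102274; V(3,3) = 0.364446
Backward induction: V(k, i) = exp(-r*dt) * [p * V(k+1, i) + (1-p) * V(k+1, i+1)]; then take max(V_cont, immediate exercise) for American.
  V(2,0) = exp(-r*dt) * [p*0.000000 + (1-p)*0.000000] = 0.000000; exercise = 0.000000; V(2,0) = max -> 0.000000
  V(2,1) = exp(-r*dt) * [p*0.000000 + (1-p)*0.102274] = 0.053540; exercise = 0.000000; V(2,1) = max -> 0.053540
  V(2,2) = exp(-r*dt) * [p*0.102274 + (1-p)*0.364446] = 0.238274; exercise = 0.245451; V(2,2) = max -> 0.245451
  V(1,0) = exp(-r*dt) * [p*0.000000 + (1-p)*0.053540] = 0.028028; exercise = 0.000000; V(1,0) = max -> 0.028028
  V(1,1) = exp(-r*dt) * [p*0.053540 + (1-p)*0.245451] = 0.153352; exercise = 0.102274; V(1,1) = max -> 0.153352
  V(0,0) = exp(-r*dt) * [p*0.028028 + (1-p)*0.153352] = 0.093293; exercise = 0.000000; V(0,0) = max -> 0.093293

Answer: Price = V(0,0) = 0.0933


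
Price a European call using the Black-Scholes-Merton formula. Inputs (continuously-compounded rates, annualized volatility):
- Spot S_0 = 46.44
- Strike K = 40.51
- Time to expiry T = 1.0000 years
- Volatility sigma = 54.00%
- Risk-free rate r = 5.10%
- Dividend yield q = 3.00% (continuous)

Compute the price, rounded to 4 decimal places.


d1 = (ln(S/K) + (r - q + 0.5*sigma^2) * T) / (sigma * sqrt(T)) = 0.56187463
d2 = d1 - sigma * sqrt(T) = 0.02187463
exp(-rT) = 0.95027867; exp(-qT) = 0.97044553
C = S_0 * exp(-qT) * N(d1) - K * exp(-rT) * N(d2)
N(d1) = 0.71289928; N(d2) = 0.50872602
C = 46.4400 * 0.97044553 * 0.71289928 - 40.5100 * 0.95027867 * 0.50872602 = 12.5448

Answer: Price = 12.5448


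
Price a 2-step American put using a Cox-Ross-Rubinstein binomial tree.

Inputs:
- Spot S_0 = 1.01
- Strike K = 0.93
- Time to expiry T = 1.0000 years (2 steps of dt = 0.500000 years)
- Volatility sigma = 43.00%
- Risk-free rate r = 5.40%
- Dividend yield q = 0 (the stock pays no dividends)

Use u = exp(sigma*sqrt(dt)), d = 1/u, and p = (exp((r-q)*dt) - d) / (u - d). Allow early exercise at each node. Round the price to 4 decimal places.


Answer: Price = V(0,0) = 0.1016

Derivation:
dt = T/N = 0.500000
u = exp(sigma*sqrt(dt)) = 1.355345; d = 1/u = 0.737820
p = (exp((r-q)*dt) - d) / (u - d) = 0.468885
Discount per step: exp(-r*dt) = 0.973361
Stock lattice S(k, i) with i counting down-moves:
  k=0: S(0,0) = 1.0100
  k=1: S(1,0) = 1.3689; S(1,1) = 0.7452
  k=2: S(2,0) = 1.8553; S(2,1) = 1.0100; S(2,2) = 0.5498
Terminal payoffs V(N, i) = max(K - S_T, 0):
  V(2,0) = 0.000000; V(2,1) = 0.000000; V(2,2) = 0.380178
Backward induction: V(k, i) = exp(-r*dt) * [p * V(k+1, i) + (1-p) * V(k+1, i+1)]; then take max(V_cont, immediate exercise) for American.
  V(1,0) = exp(-r*dt) * [p*0.000000 + (1-p)*0.000000] = 0.000000; exercise = 0.000000; V(1,0) = max -> 0.000000
  V(1,1) = exp(-r*dt) * [p*0.000000 + (1-p)*0.380178] = 0.196540; exercise = 0.184802; V(1,1) = max -> 0.196540
  V(0,0) = exp(-r*dt) * [p*0.000000 + (1-p)*0.196540] = 0.101605; exercise = 0.000000; V(0,0) = max -> 0.101605


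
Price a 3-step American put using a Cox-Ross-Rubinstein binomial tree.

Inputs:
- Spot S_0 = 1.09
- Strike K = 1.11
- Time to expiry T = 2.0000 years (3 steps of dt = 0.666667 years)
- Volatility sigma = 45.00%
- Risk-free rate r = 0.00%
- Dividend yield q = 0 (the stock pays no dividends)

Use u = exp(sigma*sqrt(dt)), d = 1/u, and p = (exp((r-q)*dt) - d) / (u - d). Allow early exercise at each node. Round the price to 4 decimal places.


dt = T/N = 0.666667
u = exp(sigma*sqrt(dt)) = 1.444009; d = 1/u = 0.692516
p = (exp((r-q)*dt) - d) / (u - d) = 0.409164
Discount per step: exp(-r*dt) = 1.000000
Stock lattice S(k, i) with i counting down-moves:
  k=0: S(0,0) = 1.0900
  k=1: S(1,0) = 1.5740; S(1,1) = 0.7548
  k=2: S(2,0) = 2.2728; S(2,1) = 1.0900; S(2,2) = 0.5227
  k=3: S(3,0) = 3.2820; S(3,1) = 1.5740; S(3,2) = 0.7548; S(3,3) = 0.3620
Terminal payoffs V(N, i) = max(K - S_T, 0):
  V(3,0) = 0.000000; V(3,1) = 0.000000; V(3,2) = 0.355157; V(3,3) = 0.747993
Backward induction: V(k, i) = exp(-r*dt) * [p * V(k+1, i) + (1-p) * V(k+1, i+1)]; then take max(V_cont, immediate exercise) for American.
  V(2,0) = exp(-r*dt) * [p*0.000000 + (1-p)*0.000000] = 0.000000; exercise = 0.000000; V(2,0) = max -> 0.000000
  V(2,1) = exp(-r*dt) * [p*0.000000 + (1-p)*0.355157] = 0.209840; exercise = 0.020000; V(2,1) = max -> 0.209840
  V(2,2) = exp(-r*dt) * [p*0.355157 + (1-p)*0.747993] = 0.587259; exercise = 0.587259; V(2,2) = max -> 0.587259
  V(1,0) = exp(-r*dt) * [p*0.000000 + (1-p)*0.209840] = 0.123981; exercise = 0.000000; V(1,0) = max -> 0.123981
  V(1,1) = exp(-r*dt) * [p*0.209840 + (1-p)*0.587259] = 0.432833; exercise = 0.355157; V(1,1) = max -> 0.432833
  V(0,0) = exp(-r*dt) * [p*0.123981 + (1-p)*0.432833] = 0.306462; exercise = 0.020000; V(0,0) = max -> 0.306462

Answer: Price = V(0,0) = 0.3065


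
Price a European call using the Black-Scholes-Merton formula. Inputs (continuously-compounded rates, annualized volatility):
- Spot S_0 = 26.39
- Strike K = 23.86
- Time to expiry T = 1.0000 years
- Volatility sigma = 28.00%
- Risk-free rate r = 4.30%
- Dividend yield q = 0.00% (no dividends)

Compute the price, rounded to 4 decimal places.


Answer: Price = 4.8593

Derivation:
d1 = (ln(S/K) + (r - q + 0.5*sigma^2) * T) / (sigma * sqrt(T)) = 0.65350619
d2 = d1 - sigma * sqrt(T) = 0.37350619
exp(-rT) = 0.95791139; exp(-qT) = 1.00000000
C = S_0 * exp(-qT) * N(d1) - K * exp(-rT) * N(d2)
N(d1) = 0.74328500; N(d2) = 0.64561413
C = 26.3900 * 1.00000000 * 0.74328500 - 23.8600 * 0.95791139 * 0.64561413 = 4.8593


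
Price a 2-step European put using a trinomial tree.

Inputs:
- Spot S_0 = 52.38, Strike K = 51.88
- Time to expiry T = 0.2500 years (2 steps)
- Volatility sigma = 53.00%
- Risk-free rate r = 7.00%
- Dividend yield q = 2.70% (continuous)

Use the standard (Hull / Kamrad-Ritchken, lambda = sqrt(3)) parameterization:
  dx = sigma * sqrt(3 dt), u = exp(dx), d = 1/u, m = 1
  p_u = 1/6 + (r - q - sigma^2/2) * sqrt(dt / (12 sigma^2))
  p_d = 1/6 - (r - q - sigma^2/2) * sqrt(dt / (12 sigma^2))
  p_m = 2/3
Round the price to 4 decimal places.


dt = T/N = 0.125000; dx = sigma*sqrt(3*dt) = 0.324557
u = exp(dx) = 1.383418; d = 1/u = 0.722847
p_u = 0.147901, p_m = 0.666667, p_d = 0.185433
Discount per step: exp(-r*dt) = 0.991288
Stock lattice S(k, j) with j the centered position index:
  k=0: S(0,+0) = 52.3800
  k=1: S(1,-1) = 37.8627; S(1,+0) = 52.3800; S(1,+1) = 72.4634
  k=2: S(2,-2) = 27.3690; S(2,-1) = 37.8627; S(2,+0) = 52.3800; S(2,+1) = 72.4634; S(2,+2) = 100.2472
Terminal payoffs V(N, j) = max(K - S_T, 0):
  V(2,-2) = 24.511025; V(2,-1) = 14.017263; V(2,+0) = 0.000000; V(2,+1) = 0.000000; V(2,+2) = 0.000000
Backward induction: V(k, j) = exp(-r*dt) * [p_u * V(k+1, j+1) + p_m * V(k+1, j) + p_d * V(k+1, j-1)]
  V(1,-1) = exp(-r*dt) * [p_u*0.000000 + p_m*14.017263 + p_d*24.511025] = 13.768978
  V(1,+0) = exp(-r*dt) * [p_u*0.000000 + p_m*0.000000 + p_d*14.017263] = 2.576613
  V(1,+1) = exp(-r*dt) * [p_u*0.000000 + p_m*0.000000 + p_d*0.000000] = 0.000000
  V(0,+0) = exp(-r*dt) * [p_u*0.000000 + p_m*2.576613 + p_d*13.768978] = 4.233752

Answer: Price = V(0,0) = 4.2338


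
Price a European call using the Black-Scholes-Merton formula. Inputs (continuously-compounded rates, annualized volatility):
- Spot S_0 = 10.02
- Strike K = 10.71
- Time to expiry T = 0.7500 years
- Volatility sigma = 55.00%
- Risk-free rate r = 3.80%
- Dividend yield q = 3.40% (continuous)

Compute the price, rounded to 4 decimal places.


Answer: Price = 1.5949

Derivation:
d1 = (ln(S/K) + (r - q + 0.5*sigma^2) * T) / (sigma * sqrt(T)) = 0.10464256
d2 = d1 - sigma * sqrt(T) = -0.37167142
exp(-rT) = 0.97190229; exp(-qT) = 0.97482238
C = S_0 * exp(-qT) * N(d1) - K * exp(-rT) * N(d2)
N(d1) = 0.54167028; N(d2) = 0.35506875
C = 10.0200 * 0.97482238 * 0.54167028 - 10.7100 * 0.97190229 * 0.35506875 = 1.5949


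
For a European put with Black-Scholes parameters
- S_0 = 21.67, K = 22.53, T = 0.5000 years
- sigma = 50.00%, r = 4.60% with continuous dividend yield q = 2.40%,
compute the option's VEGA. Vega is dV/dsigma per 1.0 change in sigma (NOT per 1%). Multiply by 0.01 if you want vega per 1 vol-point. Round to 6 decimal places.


d1 = 0.0978100112; d2 = -0.2557433794
phi(d1) = 0.3970385370; exp(-qT) = 0.9880717129; exp(-rT) = 0.9772624838
Vega = S * exp(-qT) * phi(d1) * sqrt(T) = 21.6700 * 0.9880717129 * 0.3970385370 * 0.7071067812 = 6.011253

Answer: Vega = 6.011253


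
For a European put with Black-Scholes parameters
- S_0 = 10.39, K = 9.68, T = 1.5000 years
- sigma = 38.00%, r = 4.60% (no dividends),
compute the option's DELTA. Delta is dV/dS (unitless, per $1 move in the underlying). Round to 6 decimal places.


Answer: Delta = -0.297000

Derivation:
d1 = 0.5330474375; d2 = 0.0676443864
phi(d1) = 0.3461066486; exp(-qT) = 1.0000000000; exp(-rT) = 0.9333266801
N(-d1) = 0.2970003715
Delta = -exp(-qT) * N(-d1) = -1.0000000000 * 0.2970003715 = -0.297000


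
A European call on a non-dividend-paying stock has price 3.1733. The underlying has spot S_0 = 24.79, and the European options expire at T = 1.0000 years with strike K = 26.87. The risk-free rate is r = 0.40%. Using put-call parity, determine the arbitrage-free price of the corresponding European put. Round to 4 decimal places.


Put-call parity: C - P = S_0 * exp(-qT) - K * exp(-rT).
S_0 * exp(-qT) = 24.7900 * 1.00000000 = 24.79000000
K * exp(-rT) = 26.8700 * 0.99600799 = 26.76273467
P = C - S*exp(-qT) + K*exp(-rT)
P = 3.1733 - 24.79000000 + 26.76273467 = 5.1460

Answer: Put price = 5.1460


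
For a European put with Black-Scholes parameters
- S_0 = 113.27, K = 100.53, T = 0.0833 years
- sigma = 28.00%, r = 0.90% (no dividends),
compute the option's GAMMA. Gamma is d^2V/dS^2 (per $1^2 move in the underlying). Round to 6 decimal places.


Answer: Gamma = 0.013600

Derivation:
d1 = 1.5261581280; d2 = 1.4453452577
phi(d1) = 0.1244914987; exp(-qT) = 1.0000000000; exp(-rT) = 0.9992505810
Gamma = exp(-qT) * phi(d1) / (S * sigma * sqrt(T)) = 1.0000000000 * 0.1244914987 / (113.2700 * 0.2800 * 0.2886173938) = 0.013600


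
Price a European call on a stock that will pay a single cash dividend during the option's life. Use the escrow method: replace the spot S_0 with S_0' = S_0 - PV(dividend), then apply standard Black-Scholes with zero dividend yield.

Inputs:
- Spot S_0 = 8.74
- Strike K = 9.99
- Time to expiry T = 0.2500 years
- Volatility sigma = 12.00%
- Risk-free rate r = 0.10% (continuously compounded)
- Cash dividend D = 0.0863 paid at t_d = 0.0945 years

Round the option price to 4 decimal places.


PV(D) = D * exp(-r * t_d) = 0.0863 * 0.99990550 = 0.08629185
S_0' = S_0 - PV(D) = 8.7400 - 0.08629185 = 8.65370815
d1 = (ln(S_0'/K) + (r + sigma^2/2)*T) / (sigma*sqrt(T)) = -2.35911125
d2 = d1 - sigma*sqrt(T) = -2.41911125
exp(-rT) = 0.99975003
N(d1) = 0.00915938; N(d2) = 0.00777924
C = S_0' * N(d1) - K * exp(-rT) * N(d2) = 8.65370815 * 0.00915938 - 9.9900 * 0.99975003 * 0.00777924 = 0.0016

Answer: Price = 0.0016


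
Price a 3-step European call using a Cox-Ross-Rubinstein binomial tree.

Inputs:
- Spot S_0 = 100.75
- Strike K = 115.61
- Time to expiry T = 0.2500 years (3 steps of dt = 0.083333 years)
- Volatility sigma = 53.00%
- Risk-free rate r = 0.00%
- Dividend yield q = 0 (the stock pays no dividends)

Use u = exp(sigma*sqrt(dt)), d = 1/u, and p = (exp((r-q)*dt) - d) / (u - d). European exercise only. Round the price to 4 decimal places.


dt = T/N = 0.083333
u = exp(sigma*sqrt(dt)) = 1.165322; d = 1/u = 0.858132
p = (exp((r-q)*dt) - d) / (u - d) = 0.461825
Discount per step: exp(-r*dt) = 1.000000
Stock lattice S(k, i) with i counting down-moves:
  k=0: S(0,0) = 100.7500
  k=1: S(1,0) = 117.4062; S(1,1) = 86.4568
  k=2: S(2,0) = 136.8161; S(2,1) = 100.7500; S(2,2) = 74.1913
  k=3: S(3,0) = 159.4349; S(3,1) = 117.4062; S(3,2) = 86.4568; S(3,3) = 63.6659
Terminal payoffs V(N, i) = max(S_T - K, 0):
  V(3,0) = 43.824896; V(3,1) = 1.796236; V(3,2) = 0.000000; V(3,3) = 0.000000
Backward induction: V(k, i) = exp(-r*dt) * [p * V(k+1, i) + (1-p) * V(k+1, i+1)].
  V(2,0) = exp(-r*dt) * [p*43.824896 + (1-p)*1.796236] = 21.206121
  V(2,1) = exp(-r*dt) * [p*1.796236 + (1-p)*0.000000] = 0.829547
  V(2,2) = exp(-r*dt) * [p*0.000000 + (1-p)*0.000000] = 0.000000
  V(1,0) = exp(-r*dt) * [p*21.206121 + (1-p)*0.829547] = 10.239958
  V(1,1) = exp(-r*dt) * [p*0.829547 + (1-p)*0.000000] = 0.383105
  V(0,0) = exp(-r*dt) * [p*10.239958 + (1-p)*0.383105] = 4.935246

Answer: Price = V(0,0) = 4.9352
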